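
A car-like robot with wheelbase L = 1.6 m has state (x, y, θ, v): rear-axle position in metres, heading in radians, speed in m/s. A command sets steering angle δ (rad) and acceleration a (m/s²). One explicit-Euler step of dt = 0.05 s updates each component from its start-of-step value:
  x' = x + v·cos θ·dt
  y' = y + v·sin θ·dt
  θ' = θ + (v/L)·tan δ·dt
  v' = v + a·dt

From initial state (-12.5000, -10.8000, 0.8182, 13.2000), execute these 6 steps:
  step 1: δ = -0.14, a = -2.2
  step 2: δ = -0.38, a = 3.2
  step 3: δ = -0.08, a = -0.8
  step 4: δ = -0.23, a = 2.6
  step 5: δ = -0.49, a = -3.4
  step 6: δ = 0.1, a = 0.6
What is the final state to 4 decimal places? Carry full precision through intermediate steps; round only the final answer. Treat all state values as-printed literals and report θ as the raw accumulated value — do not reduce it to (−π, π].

(-9.2335, -8.6827, 0.2858, 13.2000)

after step 1 (δ=-0.14, a=-2.2): (-12.048866, -10.318255, 0.760070, 13.090000)
after step 2 (δ=-0.38, a=3.2): (-11.574492, -9.867323, 0.596685, 13.250000)
after step 3 (δ=-0.08, a=-0.8): (-11.026470, -9.495062, 0.563489, 13.210000)
after step 4 (δ=-0.23, a=2.6): (-10.468086, -9.142263, 0.466832, 13.340000)
after step 5 (δ=-0.49, a=-3.4): (-9.872456, -8.842073, 0.244476, 13.170000)
after step 6 (δ=0.1, a=0.6): (-9.233537, -8.682685, 0.285770, 13.200000)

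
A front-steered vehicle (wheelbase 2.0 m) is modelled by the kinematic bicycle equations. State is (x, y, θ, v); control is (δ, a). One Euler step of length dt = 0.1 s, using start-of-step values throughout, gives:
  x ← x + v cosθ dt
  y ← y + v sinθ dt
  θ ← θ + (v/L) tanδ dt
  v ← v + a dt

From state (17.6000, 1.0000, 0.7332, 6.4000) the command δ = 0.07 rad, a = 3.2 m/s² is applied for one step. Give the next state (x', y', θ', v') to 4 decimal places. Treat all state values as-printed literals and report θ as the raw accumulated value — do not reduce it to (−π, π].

x' = 17.6000 + 6.4000·cos(0.7332)·0.1 = 18.0755
y' = 1.0000 + 6.4000·sin(0.7332)·0.1 = 1.4283
θ' = 0.7332 + (6.4000/2.0)·tan(0.07)·0.1 = 0.7556
v' = 6.4000 + 3.2000·0.1 = 6.7200

(18.0755, 1.4283, 0.7556, 6.7200)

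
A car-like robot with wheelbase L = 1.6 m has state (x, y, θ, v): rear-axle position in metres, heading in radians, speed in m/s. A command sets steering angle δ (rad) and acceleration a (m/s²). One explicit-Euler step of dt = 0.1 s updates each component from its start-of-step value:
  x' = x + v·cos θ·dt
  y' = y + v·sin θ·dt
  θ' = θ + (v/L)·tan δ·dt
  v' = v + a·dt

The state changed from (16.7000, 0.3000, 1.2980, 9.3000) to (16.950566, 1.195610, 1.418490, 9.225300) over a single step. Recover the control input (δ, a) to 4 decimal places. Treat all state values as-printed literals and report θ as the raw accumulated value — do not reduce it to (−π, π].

a = (v'−v)/dt = (-0.074700)/0.1 = -0.7470
Δθ = θ'−θ = 0.120490;  (v·dt/L) = 9.3000·0.1/1.6 = 0.581250
tan δ = Δθ·L/(v·dt) = 0.207295  →  δ = 0.2044

δ = 0.2044, a = -0.7470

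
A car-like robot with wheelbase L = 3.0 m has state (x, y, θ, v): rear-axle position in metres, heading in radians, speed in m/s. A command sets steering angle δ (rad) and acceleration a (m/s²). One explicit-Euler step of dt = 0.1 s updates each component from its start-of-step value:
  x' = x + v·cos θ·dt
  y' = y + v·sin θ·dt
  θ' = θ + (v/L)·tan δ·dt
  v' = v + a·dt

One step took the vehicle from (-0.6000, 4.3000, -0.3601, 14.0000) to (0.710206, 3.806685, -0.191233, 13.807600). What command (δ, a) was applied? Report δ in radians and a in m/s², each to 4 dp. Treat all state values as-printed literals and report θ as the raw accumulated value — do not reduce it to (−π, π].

a = (v'−v)/dt = (-0.192400)/0.1 = -1.9240
Δθ = θ'−θ = 0.168867;  (v·dt/L) = 14.0000·0.1/3.0 = 0.466667
tan δ = Δθ·L/(v·dt) = 0.361858  →  δ = 0.3472

δ = 0.3472, a = -1.9240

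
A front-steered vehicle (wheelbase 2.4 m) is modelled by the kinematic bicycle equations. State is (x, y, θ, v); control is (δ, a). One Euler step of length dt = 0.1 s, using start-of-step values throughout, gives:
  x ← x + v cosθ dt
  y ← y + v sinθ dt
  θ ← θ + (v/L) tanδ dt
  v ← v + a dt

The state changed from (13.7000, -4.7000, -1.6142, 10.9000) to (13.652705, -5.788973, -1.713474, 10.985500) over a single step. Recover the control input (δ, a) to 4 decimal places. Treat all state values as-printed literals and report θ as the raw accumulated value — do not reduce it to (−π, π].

a = (v'−v)/dt = (0.085500)/0.1 = 0.8550
Δθ = θ'−θ = -0.099274;  (v·dt/L) = 10.9000·0.1/2.4 = 0.454167
tan δ = Δθ·L/(v·dt) = -0.218585  →  δ = -0.2152

δ = -0.2152, a = 0.8550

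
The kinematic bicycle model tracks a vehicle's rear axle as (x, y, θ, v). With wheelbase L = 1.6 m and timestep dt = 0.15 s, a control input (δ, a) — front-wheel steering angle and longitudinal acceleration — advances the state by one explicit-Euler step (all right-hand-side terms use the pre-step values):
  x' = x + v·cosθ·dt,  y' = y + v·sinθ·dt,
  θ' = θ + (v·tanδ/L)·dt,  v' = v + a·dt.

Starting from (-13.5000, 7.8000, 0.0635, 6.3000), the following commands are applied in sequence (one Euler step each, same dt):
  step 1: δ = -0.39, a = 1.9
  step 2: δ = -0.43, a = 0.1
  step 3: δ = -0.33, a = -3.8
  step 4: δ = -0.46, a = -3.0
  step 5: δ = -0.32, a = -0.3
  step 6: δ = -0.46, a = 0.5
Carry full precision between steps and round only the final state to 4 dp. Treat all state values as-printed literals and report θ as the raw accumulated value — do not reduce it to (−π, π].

(-9.1527, 5.2444, -1.3849, 5.6100)

after step 1 (δ=-0.39, a=1.9): (-12.556905, 7.859967, -0.179279, 6.585000)
after step 2 (δ=-0.43, a=0.1): (-11.584986, 7.683831, -0.462406, 6.600000)
after step 3 (δ=-0.33, a=-3.8): (-10.698954, 7.242189, -0.674343, 6.030000)
after step 4 (δ=-0.46, a=-3.0): (-9.992433, 6.677433, -0.954427, 5.580000)
after step 5 (δ=-0.32, a=-0.3): (-9.508583, 5.994456, -1.127785, 5.535000)
after step 6 (δ=-0.46, a=0.5): (-9.152687, 5.244354, -1.384876, 5.610000)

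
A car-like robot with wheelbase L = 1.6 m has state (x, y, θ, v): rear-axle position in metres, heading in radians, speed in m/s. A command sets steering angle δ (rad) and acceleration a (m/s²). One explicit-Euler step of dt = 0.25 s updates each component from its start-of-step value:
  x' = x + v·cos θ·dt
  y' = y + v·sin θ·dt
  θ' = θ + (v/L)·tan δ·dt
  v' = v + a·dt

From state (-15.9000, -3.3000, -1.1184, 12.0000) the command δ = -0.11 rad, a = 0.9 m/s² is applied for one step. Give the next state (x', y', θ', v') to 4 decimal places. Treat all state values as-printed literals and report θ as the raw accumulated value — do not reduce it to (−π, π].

x' = -15.9000 + 12.0000·cos(-1.1184)·0.25 = -14.5886
y' = -3.3000 + 12.0000·sin(-1.1184)·0.25 = -5.9982
θ' = -1.1184 + (12.0000/1.6)·tan(-0.11)·0.25 = -1.3255
v' = 12.0000 + 0.9000·0.25 = 12.2250

(-14.5886, -5.9982, -1.3255, 12.2250)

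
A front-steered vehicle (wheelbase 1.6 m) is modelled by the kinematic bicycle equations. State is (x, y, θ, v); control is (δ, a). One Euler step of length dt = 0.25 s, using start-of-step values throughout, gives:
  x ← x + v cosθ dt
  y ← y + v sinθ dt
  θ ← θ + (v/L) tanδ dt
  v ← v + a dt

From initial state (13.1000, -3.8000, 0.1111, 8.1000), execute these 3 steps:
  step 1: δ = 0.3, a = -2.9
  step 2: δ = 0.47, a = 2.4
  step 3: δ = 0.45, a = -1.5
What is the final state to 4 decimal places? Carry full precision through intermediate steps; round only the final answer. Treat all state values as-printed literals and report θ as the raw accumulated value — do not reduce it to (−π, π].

after step 1 (δ=0.3, a=-2.9): (15.112515, -3.575485, 0.502604, 7.375000)
after step 2 (δ=0.47, a=2.4): (16.728251, -2.687334, 1.087955, 7.975000)
after step 3 (δ=0.45, a=-1.5): (17.653944, -0.921511, 1.689887, 7.600000)

(17.6539, -0.9215, 1.6899, 7.6000)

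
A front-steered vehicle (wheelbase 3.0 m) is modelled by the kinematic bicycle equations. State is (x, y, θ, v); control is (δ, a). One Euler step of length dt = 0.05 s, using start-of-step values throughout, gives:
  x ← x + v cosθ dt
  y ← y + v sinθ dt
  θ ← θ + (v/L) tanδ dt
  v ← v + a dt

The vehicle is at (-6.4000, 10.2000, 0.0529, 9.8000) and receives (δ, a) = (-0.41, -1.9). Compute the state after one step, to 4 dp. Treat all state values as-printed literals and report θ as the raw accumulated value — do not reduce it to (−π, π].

(-5.9107, 10.2259, -0.0181, 9.7050)

x' = -6.4000 + 9.8000·cos(0.0529)·0.05 = -5.9107
y' = 10.2000 + 9.8000·sin(0.0529)·0.05 = 10.2259
θ' = 0.0529 + (9.8000/3.0)·tan(-0.41)·0.05 = -0.0181
v' = 9.8000 − 1.9000·0.05 = 9.7050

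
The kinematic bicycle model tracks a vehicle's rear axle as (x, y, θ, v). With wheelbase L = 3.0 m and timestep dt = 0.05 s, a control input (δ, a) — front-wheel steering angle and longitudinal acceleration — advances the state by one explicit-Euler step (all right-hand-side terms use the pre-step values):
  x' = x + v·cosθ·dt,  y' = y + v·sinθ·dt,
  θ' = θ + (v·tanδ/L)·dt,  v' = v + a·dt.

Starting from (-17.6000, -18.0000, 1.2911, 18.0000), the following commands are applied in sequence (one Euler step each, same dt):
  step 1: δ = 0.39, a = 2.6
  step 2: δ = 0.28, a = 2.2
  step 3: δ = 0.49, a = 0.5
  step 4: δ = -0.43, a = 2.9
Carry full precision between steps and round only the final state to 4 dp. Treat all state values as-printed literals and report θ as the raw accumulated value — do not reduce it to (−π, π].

(-17.2315, -14.4204, 1.5238, 18.4100)

after step 1 (δ=0.39, a=2.6): (-17.351543, -17.134975, 1.414416, 18.130000)
after step 2 (δ=0.28, a=2.2): (-17.210361, -16.239536, 1.501306, 18.240000)
after step 3 (δ=0.49, a=0.5): (-17.147037, -15.329737, 1.663456, 18.265000)
after step 4 (δ=-0.43, a=2.9): (-17.231537, -14.420405, 1.523844, 18.410000)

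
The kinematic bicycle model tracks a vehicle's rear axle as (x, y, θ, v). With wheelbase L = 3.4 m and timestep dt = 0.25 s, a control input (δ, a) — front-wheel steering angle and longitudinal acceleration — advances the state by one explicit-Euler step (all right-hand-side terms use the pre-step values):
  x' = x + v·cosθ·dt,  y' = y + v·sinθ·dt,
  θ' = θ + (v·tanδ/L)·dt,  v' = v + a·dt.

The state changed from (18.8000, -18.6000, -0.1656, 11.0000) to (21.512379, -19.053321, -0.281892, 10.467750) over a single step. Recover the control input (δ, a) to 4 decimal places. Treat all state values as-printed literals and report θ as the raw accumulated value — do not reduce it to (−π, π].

δ = -0.1428, a = -2.1290

a = (v'−v)/dt = (-0.532250)/0.25 = -2.1290
Δθ = θ'−θ = -0.116292;  (v·dt/L) = 11.0000·0.25/3.4 = 0.808824
tan δ = Δθ·L/(v·dt) = -0.143779  →  δ = -0.1428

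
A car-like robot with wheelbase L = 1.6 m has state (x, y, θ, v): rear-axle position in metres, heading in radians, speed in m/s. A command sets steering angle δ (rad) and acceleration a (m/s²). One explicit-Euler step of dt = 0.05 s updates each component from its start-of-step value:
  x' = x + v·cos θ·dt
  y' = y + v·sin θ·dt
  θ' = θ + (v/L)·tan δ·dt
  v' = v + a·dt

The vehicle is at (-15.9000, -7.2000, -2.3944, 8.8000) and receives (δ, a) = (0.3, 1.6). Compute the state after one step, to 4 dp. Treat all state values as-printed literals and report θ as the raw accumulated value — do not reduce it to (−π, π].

(-16.2228, -7.4990, -2.3093, 8.8800)

x' = -15.9000 + 8.8000·cos(-2.3944)·0.05 = -16.2228
y' = -7.2000 + 8.8000·sin(-2.3944)·0.05 = -7.4990
θ' = -2.3944 + (8.8000/1.6)·tan(0.3)·0.05 = -2.3093
v' = 8.8000 + 1.6000·0.05 = 8.8800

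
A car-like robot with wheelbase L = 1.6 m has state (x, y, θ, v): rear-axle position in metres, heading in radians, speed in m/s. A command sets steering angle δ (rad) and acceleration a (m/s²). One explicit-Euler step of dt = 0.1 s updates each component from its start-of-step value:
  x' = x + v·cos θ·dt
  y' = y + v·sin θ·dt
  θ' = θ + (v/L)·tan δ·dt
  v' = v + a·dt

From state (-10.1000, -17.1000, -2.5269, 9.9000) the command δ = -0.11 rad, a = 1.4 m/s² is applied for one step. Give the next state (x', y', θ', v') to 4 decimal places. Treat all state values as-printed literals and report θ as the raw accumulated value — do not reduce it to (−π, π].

(-10.9088, -17.6709, -2.5952, 10.0400)

x' = -10.1000 + 9.9000·cos(-2.5269)·0.1 = -10.9088
y' = -17.1000 + 9.9000·sin(-2.5269)·0.1 = -17.6709
θ' = -2.5269 + (9.9000/1.6)·tan(-0.11)·0.1 = -2.5952
v' = 9.9000 + 1.4000·0.1 = 10.0400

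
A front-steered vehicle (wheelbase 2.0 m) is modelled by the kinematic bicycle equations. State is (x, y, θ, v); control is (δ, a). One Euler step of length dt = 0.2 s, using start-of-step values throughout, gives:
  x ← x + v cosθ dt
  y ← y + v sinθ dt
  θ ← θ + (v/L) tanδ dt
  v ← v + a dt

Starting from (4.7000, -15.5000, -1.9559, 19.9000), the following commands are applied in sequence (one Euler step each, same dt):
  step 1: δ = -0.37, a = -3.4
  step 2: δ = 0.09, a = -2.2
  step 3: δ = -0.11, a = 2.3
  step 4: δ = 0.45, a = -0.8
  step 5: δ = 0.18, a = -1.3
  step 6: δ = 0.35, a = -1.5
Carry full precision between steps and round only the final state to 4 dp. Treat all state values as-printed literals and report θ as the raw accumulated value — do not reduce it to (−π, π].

(-7.6795, -31.6788, -0.7981, 18.5200)

after step 1 (δ=-0.37, a=-3.4): (3.204892, -19.188503, -2.727748, 19.220000)
after step 2 (δ=0.09, a=-2.2): (-0.314603, -20.734301, -2.554299, 18.780000)
after step 3 (δ=-0.11, a=2.3): (-3.441260, -22.815538, -2.761716, 19.240000)
after step 4 (δ=0.45, a=-0.8): (-7.014938, -24.242398, -1.832318, 19.080000)
after step 5 (δ=0.18, a=-1.3): (-8.001570, -27.928645, -1.485121, 18.820000)
after step 6 (δ=0.35, a=-1.5): (-7.679481, -31.678839, -0.798137, 18.520000)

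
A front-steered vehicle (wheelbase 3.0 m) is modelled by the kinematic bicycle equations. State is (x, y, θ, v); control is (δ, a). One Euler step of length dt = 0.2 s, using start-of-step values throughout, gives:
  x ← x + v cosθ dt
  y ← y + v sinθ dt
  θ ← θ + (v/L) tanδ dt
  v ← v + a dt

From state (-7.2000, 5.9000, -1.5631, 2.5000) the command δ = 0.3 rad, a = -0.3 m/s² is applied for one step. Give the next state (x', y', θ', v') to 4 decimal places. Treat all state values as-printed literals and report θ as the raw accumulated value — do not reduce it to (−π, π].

(-7.1962, 5.4000, -1.5115, 2.4400)

x' = -7.2000 + 2.5000·cos(-1.5631)·0.2 = -7.1962
y' = 5.9000 + 2.5000·sin(-1.5631)·0.2 = 5.4000
θ' = -1.5631 + (2.5000/3.0)·tan(0.3)·0.2 = -1.5115
v' = 2.5000 − 0.3000·0.2 = 2.4400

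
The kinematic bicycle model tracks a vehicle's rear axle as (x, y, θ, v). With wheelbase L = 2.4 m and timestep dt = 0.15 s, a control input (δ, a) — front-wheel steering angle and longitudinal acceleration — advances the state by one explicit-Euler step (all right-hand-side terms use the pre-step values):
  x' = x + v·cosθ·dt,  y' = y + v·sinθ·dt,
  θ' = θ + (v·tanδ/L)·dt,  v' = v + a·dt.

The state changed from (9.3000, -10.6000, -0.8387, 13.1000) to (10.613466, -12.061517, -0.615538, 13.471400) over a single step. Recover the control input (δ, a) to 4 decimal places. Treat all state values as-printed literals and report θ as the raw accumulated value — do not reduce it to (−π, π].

δ = 0.2661, a = 2.4760

a = (v'−v)/dt = (0.371400)/0.15 = 2.4760
Δθ = θ'−θ = 0.223162;  (v·dt/L) = 13.1000·0.15/2.4 = 0.818750
tan δ = Δθ·L/(v·dt) = 0.272564  →  δ = 0.2661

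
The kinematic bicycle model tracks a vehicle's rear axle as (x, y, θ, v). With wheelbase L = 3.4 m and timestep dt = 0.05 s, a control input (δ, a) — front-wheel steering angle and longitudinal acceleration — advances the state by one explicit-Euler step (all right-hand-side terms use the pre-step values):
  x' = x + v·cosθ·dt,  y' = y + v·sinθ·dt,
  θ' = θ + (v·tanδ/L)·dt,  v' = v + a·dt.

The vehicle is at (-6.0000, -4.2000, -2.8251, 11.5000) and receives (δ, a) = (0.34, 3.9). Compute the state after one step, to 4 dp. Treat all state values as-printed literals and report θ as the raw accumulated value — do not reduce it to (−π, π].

(-6.5464, -4.3790, -2.7653, 11.6950)

x' = -6.0000 + 11.5000·cos(-2.8251)·0.05 = -6.5464
y' = -4.2000 + 11.5000·sin(-2.8251)·0.05 = -4.3790
θ' = -2.8251 + (11.5000/3.4)·tan(0.34)·0.05 = -2.7653
v' = 11.5000 + 3.9000·0.05 = 11.6950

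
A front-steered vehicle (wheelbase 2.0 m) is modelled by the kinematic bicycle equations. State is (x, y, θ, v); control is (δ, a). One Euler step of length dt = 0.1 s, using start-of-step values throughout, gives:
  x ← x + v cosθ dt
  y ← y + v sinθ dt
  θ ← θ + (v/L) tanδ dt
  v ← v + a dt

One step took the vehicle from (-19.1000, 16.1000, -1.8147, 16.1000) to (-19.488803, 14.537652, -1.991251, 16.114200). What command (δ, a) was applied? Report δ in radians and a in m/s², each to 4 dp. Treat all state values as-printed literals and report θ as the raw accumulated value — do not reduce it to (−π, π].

δ = -0.2159, a = 0.1420

a = (v'−v)/dt = (0.014200)/0.1 = 0.1420
Δθ = θ'−θ = -0.176551;  (v·dt/L) = 16.1000·0.1/2.0 = 0.805000
tan δ = Δθ·L/(v·dt) = -0.219318  →  δ = -0.2159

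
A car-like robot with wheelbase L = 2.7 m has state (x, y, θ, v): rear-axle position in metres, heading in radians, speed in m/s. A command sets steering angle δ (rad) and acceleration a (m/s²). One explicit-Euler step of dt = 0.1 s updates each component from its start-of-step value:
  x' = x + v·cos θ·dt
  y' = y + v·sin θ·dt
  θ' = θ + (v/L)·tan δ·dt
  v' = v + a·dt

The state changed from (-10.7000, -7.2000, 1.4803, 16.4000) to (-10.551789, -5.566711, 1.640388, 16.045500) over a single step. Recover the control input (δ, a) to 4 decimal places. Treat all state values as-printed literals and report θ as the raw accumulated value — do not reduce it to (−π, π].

a = (v'−v)/dt = (-0.354500)/0.1 = -3.5450
Δθ = θ'−θ = 0.160088;  (v·dt/L) = 16.4000·0.1/2.7 = 0.607407
tan δ = Δθ·L/(v·dt) = 0.263560  →  δ = 0.2577

δ = 0.2577, a = -3.5450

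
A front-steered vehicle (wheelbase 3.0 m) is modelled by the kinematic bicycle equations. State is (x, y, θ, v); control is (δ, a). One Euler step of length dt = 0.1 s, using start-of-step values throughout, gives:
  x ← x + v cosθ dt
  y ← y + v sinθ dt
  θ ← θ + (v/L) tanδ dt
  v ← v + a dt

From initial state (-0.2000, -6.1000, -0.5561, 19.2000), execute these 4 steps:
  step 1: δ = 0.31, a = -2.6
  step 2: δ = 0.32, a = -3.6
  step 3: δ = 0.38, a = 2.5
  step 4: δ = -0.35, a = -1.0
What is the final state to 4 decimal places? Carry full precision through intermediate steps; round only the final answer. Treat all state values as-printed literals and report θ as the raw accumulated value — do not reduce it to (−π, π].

(6.9210, -7.8293, -0.1236, 18.7300)

after step 1 (δ=0.31, a=-2.6): (1.430695, -7.113526, -0.351090, 18.940000)
after step 2 (δ=0.32, a=-3.6): (3.209158, -7.764914, -0.141873, 18.580000)
after step 3 (δ=0.38, a=2.5): (5.048490, -8.027631, 0.105496, 18.830000)
after step 4 (δ=-0.35, a=-1.0): (6.921021, -7.829349, -0.123620, 18.730000)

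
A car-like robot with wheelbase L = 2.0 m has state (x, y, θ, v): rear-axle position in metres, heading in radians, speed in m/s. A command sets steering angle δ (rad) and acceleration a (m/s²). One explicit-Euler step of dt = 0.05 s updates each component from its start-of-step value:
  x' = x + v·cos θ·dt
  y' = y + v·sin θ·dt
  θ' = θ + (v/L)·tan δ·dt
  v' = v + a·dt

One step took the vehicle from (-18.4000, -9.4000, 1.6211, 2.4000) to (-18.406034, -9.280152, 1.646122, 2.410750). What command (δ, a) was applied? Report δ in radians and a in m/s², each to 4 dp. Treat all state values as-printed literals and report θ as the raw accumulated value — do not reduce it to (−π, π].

δ = 0.3951, a = 0.2150

a = (v'−v)/dt = (0.010750)/0.05 = 0.2150
Δθ = θ'−θ = 0.025022;  (v·dt/L) = 2.4000·0.05/2.0 = 0.060000
tan δ = Δθ·L/(v·dt) = 0.417033  →  δ = 0.3951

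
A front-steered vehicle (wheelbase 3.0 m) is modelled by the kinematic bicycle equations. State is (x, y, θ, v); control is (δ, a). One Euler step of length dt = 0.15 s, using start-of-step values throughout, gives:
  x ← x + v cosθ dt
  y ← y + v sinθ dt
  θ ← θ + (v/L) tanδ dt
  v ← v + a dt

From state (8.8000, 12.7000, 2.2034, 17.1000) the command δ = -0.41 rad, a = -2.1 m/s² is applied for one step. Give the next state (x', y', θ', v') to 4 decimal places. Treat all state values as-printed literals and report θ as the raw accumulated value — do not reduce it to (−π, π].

(7.2835, 14.7686, 1.8318, 16.7850)

x' = 8.8000 + 17.1000·cos(2.2034)·0.15 = 7.2835
y' = 12.7000 + 17.1000·sin(2.2034)·0.15 = 14.7686
θ' = 2.2034 + (17.1000/3.0)·tan(-0.41)·0.15 = 1.8318
v' = 17.1000 − 2.1000·0.15 = 16.7850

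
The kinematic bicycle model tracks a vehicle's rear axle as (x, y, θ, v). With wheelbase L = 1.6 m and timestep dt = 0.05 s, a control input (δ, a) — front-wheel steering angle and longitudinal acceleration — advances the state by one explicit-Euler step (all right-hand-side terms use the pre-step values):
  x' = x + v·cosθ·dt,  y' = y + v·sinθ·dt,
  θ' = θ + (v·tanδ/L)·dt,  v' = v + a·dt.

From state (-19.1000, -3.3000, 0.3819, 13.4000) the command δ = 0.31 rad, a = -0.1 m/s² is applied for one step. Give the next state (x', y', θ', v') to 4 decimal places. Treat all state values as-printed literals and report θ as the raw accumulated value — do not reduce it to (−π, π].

x' = -19.1000 + 13.4000·cos(0.3819)·0.05 = -18.4783
y' = -3.3000 + 13.4000·sin(0.3819)·0.05 = -3.0503
θ' = 0.3819 + (13.4000/1.6)·tan(0.31)·0.05 = 0.5160
v' = 13.4000 − 0.1000·0.05 = 13.3950

(-18.4783, -3.0503, 0.5160, 13.3950)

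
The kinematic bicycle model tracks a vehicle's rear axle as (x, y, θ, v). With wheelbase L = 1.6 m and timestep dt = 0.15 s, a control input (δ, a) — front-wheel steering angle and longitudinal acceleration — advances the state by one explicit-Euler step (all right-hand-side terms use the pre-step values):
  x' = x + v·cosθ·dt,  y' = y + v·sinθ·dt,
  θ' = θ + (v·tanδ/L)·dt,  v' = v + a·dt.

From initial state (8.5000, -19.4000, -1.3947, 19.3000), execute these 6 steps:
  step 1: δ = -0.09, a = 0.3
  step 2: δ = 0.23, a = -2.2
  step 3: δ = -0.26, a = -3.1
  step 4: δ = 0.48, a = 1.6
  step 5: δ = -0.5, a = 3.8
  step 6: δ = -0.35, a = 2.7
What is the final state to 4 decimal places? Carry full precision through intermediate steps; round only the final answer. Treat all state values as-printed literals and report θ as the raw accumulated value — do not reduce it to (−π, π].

after step 1 (δ=-0.09, a=0.3): (9.007168, -22.250229, -1.557985, 19.345000)
after step 2 (δ=0.23, a=-2.2): (9.044343, -25.151741, -1.133344, 19.015000)
after step 3 (δ=-0.26, a=-3.1): (10.252650, -27.735405, -1.607569, 18.550000)
after step 4 (δ=0.48, a=1.6): (10.150354, -30.516024, -0.702194, 18.790000)
after step 5 (δ=-0.5, a=3.8): (12.302073, -32.336477, -1.664540, 19.360000)
after step 6 (δ=-0.35, a=2.7): (12.030239, -35.227727, -2.327067, 19.765000)

(12.0302, -35.2277, -2.3271, 19.7650)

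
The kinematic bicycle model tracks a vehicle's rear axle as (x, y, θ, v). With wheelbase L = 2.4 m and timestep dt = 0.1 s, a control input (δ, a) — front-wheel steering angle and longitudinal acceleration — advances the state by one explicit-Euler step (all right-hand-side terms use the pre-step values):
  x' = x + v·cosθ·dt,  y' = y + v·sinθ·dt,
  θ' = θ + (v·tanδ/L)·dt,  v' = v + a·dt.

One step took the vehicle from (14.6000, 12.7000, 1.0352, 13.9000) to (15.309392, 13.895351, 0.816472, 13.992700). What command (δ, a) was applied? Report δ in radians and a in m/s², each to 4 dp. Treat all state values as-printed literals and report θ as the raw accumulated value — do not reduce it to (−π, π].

δ = -0.3611, a = 0.9270

a = (v'−v)/dt = (0.092700)/0.1 = 0.9270
Δθ = θ'−θ = -0.218728;  (v·dt/L) = 13.9000·0.1/2.4 = 0.579167
tan δ = Δθ·L/(v·dt) = -0.377660  →  δ = -0.3611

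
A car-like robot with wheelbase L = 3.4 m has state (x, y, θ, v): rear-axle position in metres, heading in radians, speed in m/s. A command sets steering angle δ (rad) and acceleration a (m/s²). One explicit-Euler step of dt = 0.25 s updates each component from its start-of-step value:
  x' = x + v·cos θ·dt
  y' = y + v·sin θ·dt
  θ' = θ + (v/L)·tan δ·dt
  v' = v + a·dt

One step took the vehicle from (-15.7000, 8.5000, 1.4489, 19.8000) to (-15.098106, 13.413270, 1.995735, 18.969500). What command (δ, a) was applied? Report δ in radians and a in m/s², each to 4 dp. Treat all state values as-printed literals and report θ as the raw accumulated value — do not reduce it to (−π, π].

δ = 0.3593, a = -3.3220

a = (v'−v)/dt = (-0.830500)/0.25 = -3.3220
Δθ = θ'−θ = 0.546835;  (v·dt/L) = 19.8000·0.25/3.4 = 1.455882
tan δ = Δθ·L/(v·dt) = 0.375604  →  δ = 0.3593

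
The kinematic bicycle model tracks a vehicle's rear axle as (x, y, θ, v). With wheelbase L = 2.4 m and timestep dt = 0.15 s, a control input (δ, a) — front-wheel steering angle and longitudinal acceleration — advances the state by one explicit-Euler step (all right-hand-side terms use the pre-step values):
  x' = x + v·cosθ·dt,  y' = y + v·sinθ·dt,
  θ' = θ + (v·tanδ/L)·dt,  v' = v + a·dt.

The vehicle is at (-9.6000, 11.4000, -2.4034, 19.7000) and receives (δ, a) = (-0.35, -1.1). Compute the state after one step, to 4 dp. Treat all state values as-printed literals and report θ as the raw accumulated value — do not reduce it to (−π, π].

x' = -9.6000 + 19.7000·cos(-2.4034)·0.15 = -11.7858
y' = 11.4000 + 19.7000·sin(-2.4034)·0.15 = 9.4114
θ' = -2.4034 + (19.7000/2.4)·tan(-0.35)·0.15 = -2.8528
v' = 19.7000 − 1.1000·0.15 = 19.5350

(-11.7858, 9.4114, -2.8528, 19.5350)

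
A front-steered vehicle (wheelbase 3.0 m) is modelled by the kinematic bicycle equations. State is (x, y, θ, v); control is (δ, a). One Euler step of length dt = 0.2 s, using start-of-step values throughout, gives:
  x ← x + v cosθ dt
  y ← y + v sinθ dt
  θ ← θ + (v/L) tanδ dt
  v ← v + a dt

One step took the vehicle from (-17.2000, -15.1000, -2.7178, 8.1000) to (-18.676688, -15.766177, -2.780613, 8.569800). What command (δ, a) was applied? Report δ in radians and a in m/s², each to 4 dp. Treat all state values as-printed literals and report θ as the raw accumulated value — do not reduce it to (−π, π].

a = (v'−v)/dt = (0.469800)/0.2 = 2.3490
Δθ = θ'−θ = -0.062813;  (v·dt/L) = 8.1000·0.2/3.0 = 0.540000
tan δ = Δθ·L/(v·dt) = -0.116320  →  δ = -0.1158

δ = -0.1158, a = 2.3490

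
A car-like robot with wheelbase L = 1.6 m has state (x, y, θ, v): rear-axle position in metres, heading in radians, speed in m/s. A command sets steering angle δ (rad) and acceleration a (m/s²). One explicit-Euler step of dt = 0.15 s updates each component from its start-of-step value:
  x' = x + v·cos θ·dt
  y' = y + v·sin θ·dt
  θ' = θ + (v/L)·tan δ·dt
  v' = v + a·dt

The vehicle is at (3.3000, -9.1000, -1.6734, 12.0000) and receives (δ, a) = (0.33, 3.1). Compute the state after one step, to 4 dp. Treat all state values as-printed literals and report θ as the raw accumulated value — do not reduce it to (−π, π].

(3.1156, -10.8905, -1.2881, 12.4650)

x' = 3.3000 + 12.0000·cos(-1.6734)·0.15 = 3.1156
y' = -9.1000 + 12.0000·sin(-1.6734)·0.15 = -10.8905
θ' = -1.6734 + (12.0000/1.6)·tan(0.33)·0.15 = -1.2881
v' = 12.0000 + 3.1000·0.15 = 12.4650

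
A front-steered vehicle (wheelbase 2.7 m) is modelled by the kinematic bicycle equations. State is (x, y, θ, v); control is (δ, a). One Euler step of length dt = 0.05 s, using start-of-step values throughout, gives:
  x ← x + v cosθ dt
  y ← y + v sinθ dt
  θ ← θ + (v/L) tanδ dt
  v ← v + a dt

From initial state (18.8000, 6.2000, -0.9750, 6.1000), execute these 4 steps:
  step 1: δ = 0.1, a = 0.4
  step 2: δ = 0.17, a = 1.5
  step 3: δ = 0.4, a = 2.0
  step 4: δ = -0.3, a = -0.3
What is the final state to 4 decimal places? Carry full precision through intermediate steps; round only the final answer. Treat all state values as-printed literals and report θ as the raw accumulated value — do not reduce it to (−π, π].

(19.5241, 5.1996, -0.9318, 6.2800)

after step 1 (δ=0.1, a=0.4): (18.971156, 5.947551, -0.963666, 6.120000)
after step 2 (δ=0.17, a=1.5): (19.145733, 5.696237, -0.944211, 6.195000)
after step 3 (δ=0.4, a=2.0): (19.327365, 5.445328, -0.895708, 6.295000)
after step 4 (δ=-0.3, a=-0.3): (19.524073, 5.199618, -0.931768, 6.280000)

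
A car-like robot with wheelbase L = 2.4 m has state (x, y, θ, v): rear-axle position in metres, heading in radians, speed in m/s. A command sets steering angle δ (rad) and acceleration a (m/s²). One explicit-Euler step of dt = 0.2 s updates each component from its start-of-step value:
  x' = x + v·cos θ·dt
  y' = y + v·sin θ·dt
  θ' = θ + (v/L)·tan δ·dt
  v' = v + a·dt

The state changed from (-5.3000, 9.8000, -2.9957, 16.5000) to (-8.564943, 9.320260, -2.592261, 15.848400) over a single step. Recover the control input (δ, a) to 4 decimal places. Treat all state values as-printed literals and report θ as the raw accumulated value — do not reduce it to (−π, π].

a = (v'−v)/dt = (-0.651600)/0.2 = -3.2580
Δθ = θ'−θ = 0.403439;  (v·dt/L) = 16.5000·0.2/2.4 = 1.375000
tan δ = Δθ·L/(v·dt) = 0.293410  →  δ = 0.2854

δ = 0.2854, a = -3.2580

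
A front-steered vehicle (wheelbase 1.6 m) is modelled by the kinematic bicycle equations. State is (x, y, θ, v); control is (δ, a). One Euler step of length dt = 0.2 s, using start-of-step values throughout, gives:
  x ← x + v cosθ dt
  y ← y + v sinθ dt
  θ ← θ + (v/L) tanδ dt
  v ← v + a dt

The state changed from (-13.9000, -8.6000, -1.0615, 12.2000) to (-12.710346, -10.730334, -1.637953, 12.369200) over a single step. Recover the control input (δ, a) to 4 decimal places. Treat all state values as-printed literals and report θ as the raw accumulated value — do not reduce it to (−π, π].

a = (v'−v)/dt = (0.169200)/0.2 = 0.8460
Δθ = θ'−θ = -0.576453;  (v·dt/L) = 12.2000·0.2/1.6 = 1.525000
tan δ = Δθ·L/(v·dt) = -0.378002  →  δ = -0.3614

δ = -0.3614, a = 0.8460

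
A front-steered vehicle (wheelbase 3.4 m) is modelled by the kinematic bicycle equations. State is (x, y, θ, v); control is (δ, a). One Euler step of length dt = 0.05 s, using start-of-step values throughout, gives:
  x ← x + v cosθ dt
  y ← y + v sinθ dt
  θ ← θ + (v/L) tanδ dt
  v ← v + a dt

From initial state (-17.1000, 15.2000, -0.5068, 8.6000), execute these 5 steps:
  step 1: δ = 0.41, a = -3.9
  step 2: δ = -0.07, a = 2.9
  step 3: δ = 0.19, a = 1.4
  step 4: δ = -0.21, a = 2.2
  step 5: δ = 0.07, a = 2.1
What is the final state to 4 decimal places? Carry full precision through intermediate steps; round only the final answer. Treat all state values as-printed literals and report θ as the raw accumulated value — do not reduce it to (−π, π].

(-15.1819, 14.2406, -0.4543, 8.8350)

after step 1 (δ=0.41, a=-3.9): (-16.724050, 14.991286, -0.451832, 8.405000)
after step 2 (δ=-0.07, a=2.9): (-16.345973, 14.807799, -0.460498, 8.550000)
after step 3 (δ=0.19, a=1.4): (-15.963005, 14.617820, -0.436317, 8.620000)
after step 4 (δ=-0.21, a=2.2): (-15.572383, 14.435677, -0.463336, 8.730000)
after step 5 (δ=0.07, a=2.1): (-15.181905, 14.240590, -0.454334, 8.835000)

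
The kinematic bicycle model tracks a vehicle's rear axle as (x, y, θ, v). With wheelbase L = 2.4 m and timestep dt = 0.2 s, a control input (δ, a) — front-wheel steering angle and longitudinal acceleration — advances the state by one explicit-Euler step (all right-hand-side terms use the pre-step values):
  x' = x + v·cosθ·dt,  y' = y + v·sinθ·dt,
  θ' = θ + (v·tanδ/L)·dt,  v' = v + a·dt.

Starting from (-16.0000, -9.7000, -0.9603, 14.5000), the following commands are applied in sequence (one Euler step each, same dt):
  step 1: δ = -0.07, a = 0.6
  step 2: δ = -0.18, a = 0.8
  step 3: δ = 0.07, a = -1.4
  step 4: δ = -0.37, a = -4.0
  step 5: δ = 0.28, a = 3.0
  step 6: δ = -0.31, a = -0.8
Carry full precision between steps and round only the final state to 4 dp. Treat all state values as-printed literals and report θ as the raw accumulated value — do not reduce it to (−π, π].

(-10.3876, -25.6100, -1.7025, 14.1400)

after step 1 (δ=-0.07, a=0.6): (-14.337505, -12.076154, -1.045022, 14.620000)
after step 2 (δ=-0.18, a=0.8): (-12.869999, -14.605226, -1.266721, 14.780000)
after step 3 (δ=0.07, a=-1.4): (-11.984940, -17.425617, -1.180364, 14.500000)
after step 4 (δ=-0.37, a=-4.0): (-10.881233, -20.107376, -1.649032, 13.700000)
after step 5 (δ=0.28, a=3.0): (-11.095379, -22.838995, -1.320740, 14.300000)
after step 6 (δ=-0.31, a=-0.8): (-10.387649, -25.610045, -1.702464, 14.140000)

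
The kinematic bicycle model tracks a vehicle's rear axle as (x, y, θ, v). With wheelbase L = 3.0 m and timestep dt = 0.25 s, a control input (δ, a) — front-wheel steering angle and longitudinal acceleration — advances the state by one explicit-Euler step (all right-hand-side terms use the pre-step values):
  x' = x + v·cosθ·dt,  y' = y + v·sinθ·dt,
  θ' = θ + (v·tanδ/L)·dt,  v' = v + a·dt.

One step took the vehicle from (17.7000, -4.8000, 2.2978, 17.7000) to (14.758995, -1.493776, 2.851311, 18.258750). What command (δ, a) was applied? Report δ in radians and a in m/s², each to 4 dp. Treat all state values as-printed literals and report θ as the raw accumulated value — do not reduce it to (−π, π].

δ = 0.3590, a = 2.2350

a = (v'−v)/dt = (0.558750)/0.25 = 2.2350
Δθ = θ'−θ = 0.553511;  (v·dt/L) = 17.7000·0.25/3.0 = 1.475000
tan δ = Δθ·L/(v·dt) = 0.375262  →  δ = 0.3590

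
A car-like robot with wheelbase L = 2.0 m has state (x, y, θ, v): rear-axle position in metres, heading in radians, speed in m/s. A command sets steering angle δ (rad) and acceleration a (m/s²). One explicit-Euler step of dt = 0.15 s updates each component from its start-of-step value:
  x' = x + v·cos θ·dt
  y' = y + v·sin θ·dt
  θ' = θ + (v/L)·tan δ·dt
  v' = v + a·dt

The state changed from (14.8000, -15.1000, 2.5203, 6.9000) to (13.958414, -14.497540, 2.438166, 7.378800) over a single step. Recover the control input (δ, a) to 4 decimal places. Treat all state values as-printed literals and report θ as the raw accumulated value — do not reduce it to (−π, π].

a = (v'−v)/dt = (0.478800)/0.15 = 3.1920
Δθ = θ'−θ = -0.082134;  (v·dt/L) = 6.9000·0.15/2.0 = 0.517500
tan δ = Δθ·L/(v·dt) = -0.158713  →  δ = -0.1574

δ = -0.1574, a = 3.1920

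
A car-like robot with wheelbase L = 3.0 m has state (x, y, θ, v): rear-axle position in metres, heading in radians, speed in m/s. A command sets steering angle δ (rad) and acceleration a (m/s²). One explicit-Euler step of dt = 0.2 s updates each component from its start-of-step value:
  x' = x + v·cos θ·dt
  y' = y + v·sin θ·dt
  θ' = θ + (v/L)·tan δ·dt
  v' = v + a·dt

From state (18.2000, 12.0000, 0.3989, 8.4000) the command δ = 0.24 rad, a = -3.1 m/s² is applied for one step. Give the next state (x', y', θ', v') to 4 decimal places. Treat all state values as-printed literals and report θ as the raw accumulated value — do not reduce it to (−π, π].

(19.7481, 12.6525, 0.5359, 7.7800)

x' = 18.2000 + 8.4000·cos(0.3989)·0.2 = 19.7481
y' = 12.0000 + 8.4000·sin(0.3989)·0.2 = 12.6525
θ' = 0.3989 + (8.4000/3.0)·tan(0.24)·0.2 = 0.5359
v' = 8.4000 − 3.1000·0.2 = 7.7800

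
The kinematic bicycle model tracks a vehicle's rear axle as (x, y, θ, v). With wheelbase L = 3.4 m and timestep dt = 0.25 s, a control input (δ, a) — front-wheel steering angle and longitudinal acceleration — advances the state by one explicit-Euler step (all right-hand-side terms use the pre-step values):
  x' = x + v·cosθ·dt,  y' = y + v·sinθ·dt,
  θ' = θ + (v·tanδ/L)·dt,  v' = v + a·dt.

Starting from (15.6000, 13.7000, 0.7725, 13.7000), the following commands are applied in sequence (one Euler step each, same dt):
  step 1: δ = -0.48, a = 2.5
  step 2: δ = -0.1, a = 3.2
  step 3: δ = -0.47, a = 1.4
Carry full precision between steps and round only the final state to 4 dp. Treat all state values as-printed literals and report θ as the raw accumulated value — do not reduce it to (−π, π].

(25.2675, 17.5062, -0.4225, 15.4750)

after step 1 (δ=-0.48, a=2.5): (18.052876, 16.090403, 0.248061, 14.325000)
after step 2 (δ=-0.1, a=3.2): (21.524505, 16.969689, 0.142378, 15.125000)
after step 3 (δ=-0.47, a=1.4): (25.267494, 17.506238, -0.422548, 15.475000)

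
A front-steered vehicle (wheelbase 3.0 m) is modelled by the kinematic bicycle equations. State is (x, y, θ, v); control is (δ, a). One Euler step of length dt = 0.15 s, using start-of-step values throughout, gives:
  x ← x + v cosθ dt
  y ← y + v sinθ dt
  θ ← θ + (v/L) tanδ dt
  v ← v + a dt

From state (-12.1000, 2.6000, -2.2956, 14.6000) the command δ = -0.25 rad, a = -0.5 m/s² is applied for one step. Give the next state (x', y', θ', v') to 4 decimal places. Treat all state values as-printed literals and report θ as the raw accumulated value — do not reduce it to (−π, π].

x' = -12.1000 + 14.6000·cos(-2.2956)·0.15 = -13.5519
y' = 2.6000 + 14.6000·sin(-2.2956)·0.15 = 0.9605
θ' = -2.2956 + (14.6000/3.0)·tan(-0.25)·0.15 = -2.4820
v' = 14.6000 − 0.5000·0.15 = 14.5250

(-13.5519, 0.9605, -2.4820, 14.5250)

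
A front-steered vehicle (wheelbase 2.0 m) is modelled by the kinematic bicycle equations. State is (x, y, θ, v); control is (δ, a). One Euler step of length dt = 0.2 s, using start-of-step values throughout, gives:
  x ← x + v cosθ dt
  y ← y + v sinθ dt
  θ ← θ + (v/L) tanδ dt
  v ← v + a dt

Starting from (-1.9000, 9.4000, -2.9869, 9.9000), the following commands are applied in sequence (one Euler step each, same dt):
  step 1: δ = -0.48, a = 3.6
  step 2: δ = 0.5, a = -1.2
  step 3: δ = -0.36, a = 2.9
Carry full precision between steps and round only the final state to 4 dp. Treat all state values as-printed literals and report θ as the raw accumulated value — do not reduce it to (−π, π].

(-7.8699, 9.3926, -3.3128, 10.9600)

after step 1 (δ=-0.48, a=3.6): (-3.856357, 9.094929, -3.502305, 10.620000)
after step 2 (δ=0.5, a=-1.2): (-5.843668, 9.844574, -2.922131, 10.380000)
after step 3 (δ=-0.36, a=2.9): (-7.869875, 9.392621, -3.312838, 10.960000)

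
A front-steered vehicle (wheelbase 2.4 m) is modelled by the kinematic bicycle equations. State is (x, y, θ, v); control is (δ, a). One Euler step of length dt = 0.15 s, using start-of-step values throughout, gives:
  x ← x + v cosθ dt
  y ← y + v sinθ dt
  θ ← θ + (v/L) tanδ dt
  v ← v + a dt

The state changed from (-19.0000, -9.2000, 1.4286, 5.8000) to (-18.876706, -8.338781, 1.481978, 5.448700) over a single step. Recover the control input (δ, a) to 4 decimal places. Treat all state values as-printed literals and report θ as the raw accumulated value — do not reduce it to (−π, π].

δ = 0.1462, a = -2.3420

a = (v'−v)/dt = (-0.351300)/0.15 = -2.3420
Δθ = θ'−θ = 0.053378;  (v·dt/L) = 5.8000·0.15/2.4 = 0.362500
tan δ = Δθ·L/(v·dt) = 0.147250  →  δ = 0.1462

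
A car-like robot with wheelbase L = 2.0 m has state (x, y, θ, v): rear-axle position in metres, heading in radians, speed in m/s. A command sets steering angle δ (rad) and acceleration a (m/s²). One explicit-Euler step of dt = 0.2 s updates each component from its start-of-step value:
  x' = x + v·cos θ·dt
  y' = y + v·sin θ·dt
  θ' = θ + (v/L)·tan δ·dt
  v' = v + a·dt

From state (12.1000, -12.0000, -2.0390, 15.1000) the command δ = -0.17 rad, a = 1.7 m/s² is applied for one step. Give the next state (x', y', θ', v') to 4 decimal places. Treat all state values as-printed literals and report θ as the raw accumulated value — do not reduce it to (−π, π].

(10.7371, -14.6950, -2.2982, 15.4400)

x' = 12.1000 + 15.1000·cos(-2.0390)·0.2 = 10.7371
y' = -12.0000 + 15.1000·sin(-2.0390)·0.2 = -14.6950
θ' = -2.0390 + (15.1000/2.0)·tan(-0.17)·0.2 = -2.2982
v' = 15.1000 + 1.7000·0.2 = 15.4400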